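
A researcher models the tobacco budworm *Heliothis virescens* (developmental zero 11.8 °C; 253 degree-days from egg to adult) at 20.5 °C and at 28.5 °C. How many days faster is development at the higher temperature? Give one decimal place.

13.9 days

At 20.5 °C: 253 / (20.5 − 11.8) = 253 / 8.7 = 29.080 d.
At 28.5 °C: 253 / (28.5 − 11.8) = 253 / 16.7 = 15.150 d.
Difference = |29.080 − 15.150| = 13.931 ≈ 13.9 days.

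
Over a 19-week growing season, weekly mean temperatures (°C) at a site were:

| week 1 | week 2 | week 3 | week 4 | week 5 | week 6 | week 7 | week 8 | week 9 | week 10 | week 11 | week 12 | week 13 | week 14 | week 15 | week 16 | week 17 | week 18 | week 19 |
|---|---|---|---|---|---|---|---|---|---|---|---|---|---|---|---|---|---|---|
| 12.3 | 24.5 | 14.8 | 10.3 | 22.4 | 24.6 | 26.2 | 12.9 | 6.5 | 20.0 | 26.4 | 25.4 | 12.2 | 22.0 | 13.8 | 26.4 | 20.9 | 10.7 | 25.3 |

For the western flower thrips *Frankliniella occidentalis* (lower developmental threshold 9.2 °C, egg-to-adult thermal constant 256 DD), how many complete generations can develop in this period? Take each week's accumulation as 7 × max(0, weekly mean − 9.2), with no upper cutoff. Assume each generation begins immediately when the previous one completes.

Weekly DD (7 × max(0, T̄ − 9.2)): 21.7, 107.1, 39.2, 7.7, 92.4, 107.8, 119.0, 25.9, 0.0, 75.6, 120.4, 113.4, 21.0, 89.6, 32.2, 120.4, 81.9, 10.5, 112.7.
Season total = 1298.5 DD.
Complete generations = ⌊1298.5 / 256⌋ = 5.

5 generations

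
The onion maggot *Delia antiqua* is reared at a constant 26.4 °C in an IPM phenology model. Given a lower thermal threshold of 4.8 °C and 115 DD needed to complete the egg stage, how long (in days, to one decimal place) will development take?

5.3 days

Daily accumulation = 26.4 − 4.8 = 21.6 DD/day.
Duration = 115 / 21.6 = 5.324 ≈ 5.3 days.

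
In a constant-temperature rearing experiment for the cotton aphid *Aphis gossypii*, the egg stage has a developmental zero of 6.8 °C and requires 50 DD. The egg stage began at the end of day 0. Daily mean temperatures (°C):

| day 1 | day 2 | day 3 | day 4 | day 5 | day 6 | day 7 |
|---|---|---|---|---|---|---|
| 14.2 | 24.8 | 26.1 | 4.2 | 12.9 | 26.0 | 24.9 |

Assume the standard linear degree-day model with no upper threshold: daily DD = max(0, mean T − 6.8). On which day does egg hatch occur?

Daily DD above 6.8 °C: 7.4, 18.0, 19.3, 0.0, 6.1, 19.2, 18.1.
Cumulative: 7.4, 25.4, 44.7, 44.7, 50.8, 70.0, 88.1.
The total first reaches 50 DD on day 5.

day 5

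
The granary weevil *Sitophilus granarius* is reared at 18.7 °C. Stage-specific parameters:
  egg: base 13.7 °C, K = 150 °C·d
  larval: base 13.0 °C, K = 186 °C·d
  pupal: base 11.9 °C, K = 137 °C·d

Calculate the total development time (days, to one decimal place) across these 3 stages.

egg: 150 / (18.7 − 13.7) = 150 / 5.0 = 30.000 d.
larval: 186 / (18.7 − 13.0) = 186 / 5.7 = 32.632 d.
pupal: 137 / (18.7 − 11.9) = 137 / 6.8 = 20.147 d.
Sum = 82.779 ≈ 82.8 days.

82.8 days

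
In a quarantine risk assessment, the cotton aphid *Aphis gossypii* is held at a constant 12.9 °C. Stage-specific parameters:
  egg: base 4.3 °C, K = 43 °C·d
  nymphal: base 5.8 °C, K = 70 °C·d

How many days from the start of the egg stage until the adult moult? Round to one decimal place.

14.9 days

egg: 43 / (12.9 − 4.3) = 43 / 8.6 = 5.000 d.
nymphal: 70 / (12.9 − 5.8) = 70 / 7.1 = 9.859 d.
Sum = 14.859 ≈ 14.9 days.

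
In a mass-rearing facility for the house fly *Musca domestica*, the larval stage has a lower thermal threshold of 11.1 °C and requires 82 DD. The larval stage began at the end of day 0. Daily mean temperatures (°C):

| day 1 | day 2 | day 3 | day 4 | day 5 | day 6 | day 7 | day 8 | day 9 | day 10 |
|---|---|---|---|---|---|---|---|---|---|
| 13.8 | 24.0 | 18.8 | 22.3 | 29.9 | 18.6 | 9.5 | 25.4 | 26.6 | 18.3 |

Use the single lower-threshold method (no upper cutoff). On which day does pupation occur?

Daily DD above 11.1 °C: 2.7, 12.9, 7.7, 11.2, 18.8, 7.5, 0.0, 14.3, 15.5, 7.2.
Cumulative: 2.7, 15.6, 23.3, 34.5, 53.3, 60.8, 60.8, 75.1, 90.6, 97.8.
The total first reaches 82 DD on day 9.

day 9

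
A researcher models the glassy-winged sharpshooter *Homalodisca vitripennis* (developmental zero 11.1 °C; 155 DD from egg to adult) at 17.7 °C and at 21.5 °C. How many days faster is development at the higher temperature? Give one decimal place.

8.6 days

At 17.7 °C: 155 / (17.7 − 11.1) = 155 / 6.6 = 23.485 d.
At 21.5 °C: 155 / (21.5 − 11.1) = 155 / 10.4 = 14.904 d.
Difference = |23.485 − 14.904| = 8.581 ≈ 8.6 days.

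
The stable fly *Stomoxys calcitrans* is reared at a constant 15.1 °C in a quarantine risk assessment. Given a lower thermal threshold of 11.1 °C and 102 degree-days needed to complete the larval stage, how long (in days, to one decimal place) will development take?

25.5 days

Daily accumulation = 15.1 − 11.1 = 4.0 DD/day.
Duration = 102 / 4.0 = 25.500 ≈ 25.5 days.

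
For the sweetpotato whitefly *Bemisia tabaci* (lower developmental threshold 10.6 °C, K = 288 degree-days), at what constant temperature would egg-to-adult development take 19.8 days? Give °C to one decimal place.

25.1 °C

Required daily accumulation = 288 / 19.8 = 14.545 DD/day.
T = T_base + 14.545 = 10.6 + 14.545 = 25.145 ≈ 25.1 °C.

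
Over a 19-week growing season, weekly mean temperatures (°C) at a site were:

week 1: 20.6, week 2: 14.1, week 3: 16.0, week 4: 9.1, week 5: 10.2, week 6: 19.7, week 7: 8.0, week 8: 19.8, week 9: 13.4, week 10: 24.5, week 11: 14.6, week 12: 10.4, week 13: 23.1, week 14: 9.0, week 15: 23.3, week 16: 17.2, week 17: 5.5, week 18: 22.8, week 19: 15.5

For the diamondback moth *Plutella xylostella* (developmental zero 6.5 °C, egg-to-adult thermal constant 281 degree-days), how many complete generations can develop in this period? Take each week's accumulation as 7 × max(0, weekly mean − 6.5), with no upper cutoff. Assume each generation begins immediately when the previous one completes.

4 generations

Weekly DD (7 × max(0, T̄ − 6.5)): 98.7, 53.2, 66.5, 18.2, 25.9, 92.4, 10.5, 93.1, 48.3, 126.0, 56.7, 27.3, 116.2, 17.5, 117.6, 74.9, 0.0, 114.1, 63.0.
Season total = 1220.1 DD.
Complete generations = ⌊1220.1 / 281⌋ = 4.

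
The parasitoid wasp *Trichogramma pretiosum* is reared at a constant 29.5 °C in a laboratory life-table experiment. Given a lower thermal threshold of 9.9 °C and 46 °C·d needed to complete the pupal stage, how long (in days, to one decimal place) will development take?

2.3 days

Daily accumulation = 29.5 − 9.9 = 19.6 DD/day.
Duration = 46 / 19.6 = 2.347 ≈ 2.3 days.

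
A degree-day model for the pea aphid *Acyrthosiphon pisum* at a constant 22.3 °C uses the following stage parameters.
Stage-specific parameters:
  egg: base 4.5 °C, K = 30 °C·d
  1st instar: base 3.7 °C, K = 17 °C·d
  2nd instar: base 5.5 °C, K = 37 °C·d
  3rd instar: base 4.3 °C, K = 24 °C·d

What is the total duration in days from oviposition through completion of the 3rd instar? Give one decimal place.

6.1 days

egg: 30 / (22.3 − 4.5) = 30 / 17.8 = 1.685 d.
1st instar: 17 / (22.3 − 3.7) = 17 / 18.6 = 0.914 d.
2nd instar: 37 / (22.3 − 5.5) = 37 / 16.8 = 2.202 d.
3rd instar: 24 / (22.3 − 4.3) = 24 / 18.0 = 1.333 d.
Sum = 6.135 ≈ 6.1 days.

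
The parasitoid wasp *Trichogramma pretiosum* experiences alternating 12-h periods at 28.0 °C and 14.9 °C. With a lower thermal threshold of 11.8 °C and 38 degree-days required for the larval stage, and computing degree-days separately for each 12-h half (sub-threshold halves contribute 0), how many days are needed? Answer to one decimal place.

3.9 days

Day half: max(0, 28.0 − 11.8) × 0.5 = 16.2 × 0.5 = 8.10 DD.
Night half: max(0, 14.9 − 11.8) × 0.5 = 3.1 × 0.5 = 1.55 DD.
Per 24 h: 9.65 DD/day.
Duration = 38 / 9.65 = 3.938 ≈ 3.9 days.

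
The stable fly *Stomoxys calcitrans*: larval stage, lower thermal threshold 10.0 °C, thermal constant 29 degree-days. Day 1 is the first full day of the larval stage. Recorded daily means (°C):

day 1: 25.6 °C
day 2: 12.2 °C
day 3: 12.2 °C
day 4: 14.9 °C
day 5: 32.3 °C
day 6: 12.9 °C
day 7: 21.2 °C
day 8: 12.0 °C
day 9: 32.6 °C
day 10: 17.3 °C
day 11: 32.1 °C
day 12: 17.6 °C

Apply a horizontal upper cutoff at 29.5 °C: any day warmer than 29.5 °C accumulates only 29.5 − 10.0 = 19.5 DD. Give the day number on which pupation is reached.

day 5

Daily DD above 10.0 °C (capped at 19.5): 15.6, 2.2, 2.2, 4.9, 19.5, 2.9, 11.2, 2.0, 19.5, 7.3, 19.5, 7.6.
Cumulative: 15.6, 17.8, 20.0, 24.9, 44.4, 47.3, 58.5, 60.5, 80.0, 87.3, 106.8, 114.4.
The total first reaches 29 DD on day 5.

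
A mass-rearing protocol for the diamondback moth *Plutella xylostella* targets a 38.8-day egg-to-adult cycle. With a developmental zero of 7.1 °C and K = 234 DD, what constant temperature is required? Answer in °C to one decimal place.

Required daily accumulation = 234 / 38.8 = 6.031 DD/day.
T = T_base + 6.031 = 7.1 + 6.031 = 13.131 ≈ 13.1 °C.

13.1 °C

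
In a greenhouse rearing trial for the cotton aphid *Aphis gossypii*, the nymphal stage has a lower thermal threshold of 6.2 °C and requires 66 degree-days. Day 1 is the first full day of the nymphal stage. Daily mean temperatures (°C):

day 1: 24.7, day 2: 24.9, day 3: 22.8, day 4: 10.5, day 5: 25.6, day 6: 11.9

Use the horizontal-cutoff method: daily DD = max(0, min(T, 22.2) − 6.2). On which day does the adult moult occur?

Daily DD above 6.2 °C (capped at 16.0): 16.0, 16.0, 16.0, 4.3, 16.0, 5.7.
Cumulative: 16.0, 32.0, 48.0, 52.3, 68.3, 74.0.
The total first reaches 66 DD on day 5.

day 5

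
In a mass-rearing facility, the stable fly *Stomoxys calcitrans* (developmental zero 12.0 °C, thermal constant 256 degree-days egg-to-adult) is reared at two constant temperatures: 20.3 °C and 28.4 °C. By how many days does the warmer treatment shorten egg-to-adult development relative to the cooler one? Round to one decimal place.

At 20.3 °C: 256 / (20.3 − 12.0) = 256 / 8.3 = 30.843 d.
At 28.4 °C: 256 / (28.4 − 12.0) = 256 / 16.4 = 15.610 d.
Difference = |30.843 − 15.610| = 15.234 ≈ 15.2 days.

15.2 days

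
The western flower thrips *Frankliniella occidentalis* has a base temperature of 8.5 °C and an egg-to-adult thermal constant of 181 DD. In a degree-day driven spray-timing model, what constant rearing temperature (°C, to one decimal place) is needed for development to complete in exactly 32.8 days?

Required daily accumulation = 181 / 32.8 = 5.518 DD/day.
T = T_base + 5.518 = 8.5 + 5.518 = 14.018 ≈ 14.0 °C.

14.0 °C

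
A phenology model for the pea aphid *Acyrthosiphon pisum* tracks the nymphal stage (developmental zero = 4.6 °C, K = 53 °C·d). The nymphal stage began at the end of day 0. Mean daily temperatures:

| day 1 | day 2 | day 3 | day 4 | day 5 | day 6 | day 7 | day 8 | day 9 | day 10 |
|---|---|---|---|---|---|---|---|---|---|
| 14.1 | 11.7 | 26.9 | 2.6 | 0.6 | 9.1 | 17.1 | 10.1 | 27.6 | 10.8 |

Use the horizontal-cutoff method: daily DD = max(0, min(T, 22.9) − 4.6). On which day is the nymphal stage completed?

day 8

Daily DD above 4.6 °C (capped at 18.3): 9.5, 7.1, 18.3, 0.0, 0.0, 4.5, 12.5, 5.5, 18.3, 6.2.
Cumulative: 9.5, 16.6, 34.9, 34.9, 34.9, 39.4, 51.9, 57.4, 75.7, 81.9.
The total first reaches 53 DD on day 8.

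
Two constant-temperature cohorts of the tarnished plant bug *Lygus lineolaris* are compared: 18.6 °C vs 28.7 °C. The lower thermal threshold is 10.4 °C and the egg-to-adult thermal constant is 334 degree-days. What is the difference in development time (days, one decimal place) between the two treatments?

22.5 days

At 18.6 °C: 334 / (18.6 − 10.4) = 334 / 8.2 = 40.732 d.
At 28.7 °C: 334 / (28.7 − 10.4) = 334 / 18.3 = 18.251 d.
Difference = |40.732 − 18.251| = 22.480 ≈ 22.5 days.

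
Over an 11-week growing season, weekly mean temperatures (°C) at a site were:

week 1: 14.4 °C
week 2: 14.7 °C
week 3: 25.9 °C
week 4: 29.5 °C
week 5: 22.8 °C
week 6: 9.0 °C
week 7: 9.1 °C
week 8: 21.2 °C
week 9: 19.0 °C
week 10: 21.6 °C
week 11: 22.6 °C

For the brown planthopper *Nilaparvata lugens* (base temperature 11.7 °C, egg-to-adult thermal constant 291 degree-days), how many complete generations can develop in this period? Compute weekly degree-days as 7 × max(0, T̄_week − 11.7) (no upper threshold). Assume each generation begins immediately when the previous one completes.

2 generations

Weekly DD (7 × max(0, T̄ − 11.7)): 18.9, 21.0, 99.4, 124.6, 77.7, 0.0, 0.0, 66.5, 51.1, 69.3, 76.3.
Season total = 604.8 DD.
Complete generations = ⌊604.8 / 291⌋ = 2.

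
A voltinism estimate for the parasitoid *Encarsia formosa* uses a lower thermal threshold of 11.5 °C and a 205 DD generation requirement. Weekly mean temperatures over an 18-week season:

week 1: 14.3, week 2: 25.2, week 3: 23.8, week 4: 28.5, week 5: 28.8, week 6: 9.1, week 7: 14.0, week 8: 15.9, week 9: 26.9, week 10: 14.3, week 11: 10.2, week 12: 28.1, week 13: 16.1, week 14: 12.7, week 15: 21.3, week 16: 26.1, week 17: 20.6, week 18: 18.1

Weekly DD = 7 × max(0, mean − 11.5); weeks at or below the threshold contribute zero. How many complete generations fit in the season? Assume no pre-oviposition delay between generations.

5 generations

Weekly DD (7 × max(0, T̄ − 11.5)): 19.6, 95.9, 86.1, 119.0, 121.1, 0.0, 17.5, 30.8, 107.8, 19.6, 0.0, 116.2, 32.2, 8.4, 68.6, 102.2, 63.7, 46.2.
Season total = 1054.9 DD.
Complete generations = ⌊1054.9 / 205⌋ = 5.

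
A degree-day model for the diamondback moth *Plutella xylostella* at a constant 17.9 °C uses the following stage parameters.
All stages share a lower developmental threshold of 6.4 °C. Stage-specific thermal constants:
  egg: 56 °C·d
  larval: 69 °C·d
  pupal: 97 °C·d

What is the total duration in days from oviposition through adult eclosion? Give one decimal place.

Daily accumulation at 17.9 °C = 17.9 − 6.4 = 11.5 DD/day.
Total K = 56 + 69 + 97 = 222 DD.
Total duration = 222 / 11.5 = 19.304 ≈ 19.3 days.

19.3 days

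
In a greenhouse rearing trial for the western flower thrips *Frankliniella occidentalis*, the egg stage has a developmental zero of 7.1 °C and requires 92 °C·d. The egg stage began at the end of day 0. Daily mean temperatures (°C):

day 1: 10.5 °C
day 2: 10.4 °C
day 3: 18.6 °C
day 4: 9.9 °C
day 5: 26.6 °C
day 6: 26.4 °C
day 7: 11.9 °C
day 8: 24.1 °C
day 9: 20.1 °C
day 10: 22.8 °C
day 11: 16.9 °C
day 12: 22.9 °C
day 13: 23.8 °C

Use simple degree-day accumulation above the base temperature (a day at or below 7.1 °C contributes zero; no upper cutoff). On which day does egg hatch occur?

day 9

Daily DD above 7.1 °C: 3.4, 3.3, 11.5, 2.8, 19.5, 19.3, 4.8, 17.0, 13.0, 15.7, 9.8, 15.8, 16.7.
Cumulative: 3.4, 6.7, 18.2, 21.0, 40.5, 59.8, 64.6, 81.6, 94.6, 110.3, 120.1, 135.9, 152.6.
The total first reaches 92 DD on day 9.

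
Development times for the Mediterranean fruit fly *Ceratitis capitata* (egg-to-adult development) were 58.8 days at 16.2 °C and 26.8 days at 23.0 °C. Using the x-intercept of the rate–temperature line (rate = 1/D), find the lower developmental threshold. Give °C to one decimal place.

10.5 °C

Linear rate model ⇒ the product D·(T − T_b) is constant across temperatures.
58.8·(16.2 − T_b) = 26.8·(23.0 − T_b)
T_b = (58.8·16.2 − 26.8·23.0) / (58.8 − 26.8) = 336.16 / 32.0 = 10.505 °C ≈ 10.5 °C.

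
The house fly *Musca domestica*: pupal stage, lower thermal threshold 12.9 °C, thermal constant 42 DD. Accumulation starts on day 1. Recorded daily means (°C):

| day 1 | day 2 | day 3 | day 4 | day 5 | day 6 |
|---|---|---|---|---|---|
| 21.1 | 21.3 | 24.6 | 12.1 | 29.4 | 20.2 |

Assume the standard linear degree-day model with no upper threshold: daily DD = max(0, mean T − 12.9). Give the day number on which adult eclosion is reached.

Daily DD above 12.9 °C: 8.2, 8.4, 11.7, 0.0, 16.5, 7.3.
Cumulative: 8.2, 16.6, 28.3, 28.3, 44.8, 52.1.
The total first reaches 42 DD on day 5.

day 5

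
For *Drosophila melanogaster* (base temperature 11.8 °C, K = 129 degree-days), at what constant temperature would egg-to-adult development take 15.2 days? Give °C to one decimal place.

Required daily accumulation = 129 / 15.2 = 8.487 DD/day.
T = T_base + 8.487 = 11.8 + 8.487 = 20.287 ≈ 20.3 °C.

20.3 °C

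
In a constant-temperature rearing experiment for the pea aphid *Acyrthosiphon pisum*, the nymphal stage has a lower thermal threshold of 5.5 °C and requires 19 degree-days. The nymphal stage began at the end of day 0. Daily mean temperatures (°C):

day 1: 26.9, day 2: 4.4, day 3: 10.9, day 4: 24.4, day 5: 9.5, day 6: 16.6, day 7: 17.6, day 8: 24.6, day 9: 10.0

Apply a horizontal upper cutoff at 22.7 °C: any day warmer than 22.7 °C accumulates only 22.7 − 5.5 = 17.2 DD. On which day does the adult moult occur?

Daily DD above 5.5 °C (capped at 17.2): 17.2, 0.0, 5.4, 17.2, 4.0, 11.1, 12.1, 17.2, 4.5.
Cumulative: 17.2, 17.2, 22.6, 39.8, 43.8, 54.9, 67.0, 84.2, 88.7.
The total first reaches 19 DD on day 3.

day 3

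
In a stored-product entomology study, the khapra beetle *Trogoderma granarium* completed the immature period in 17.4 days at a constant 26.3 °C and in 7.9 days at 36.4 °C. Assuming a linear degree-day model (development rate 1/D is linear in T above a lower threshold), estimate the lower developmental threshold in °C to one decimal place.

17.9 °C

Linear rate model ⇒ the product D·(T − T_b) is constant across temperatures.
17.4·(26.3 − T_b) = 7.9·(36.4 − T_b)
T_b = (17.4·26.3 − 7.9·36.4) / (17.4 − 7.9) = 170.06 / 9.5 = 17.901 °C ≈ 17.9 °C.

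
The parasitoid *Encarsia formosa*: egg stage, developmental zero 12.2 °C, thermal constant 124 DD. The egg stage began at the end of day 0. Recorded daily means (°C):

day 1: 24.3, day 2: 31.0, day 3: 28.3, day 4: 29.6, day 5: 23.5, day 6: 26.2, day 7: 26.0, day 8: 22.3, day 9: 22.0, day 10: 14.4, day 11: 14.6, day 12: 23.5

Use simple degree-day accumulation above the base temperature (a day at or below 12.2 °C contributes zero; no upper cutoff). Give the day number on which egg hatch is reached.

day 10

Daily DD above 12.2 °C: 12.1, 18.8, 16.1, 17.4, 11.3, 14.0, 13.8, 10.1, 9.8, 2.2, 2.4, 11.3.
Cumulative: 12.1, 30.9, 47.0, 64.4, 75.7, 89.7, 103.5, 113.6, 123.4, 125.6, 128.0, 139.3.
The total first reaches 124 DD on day 10.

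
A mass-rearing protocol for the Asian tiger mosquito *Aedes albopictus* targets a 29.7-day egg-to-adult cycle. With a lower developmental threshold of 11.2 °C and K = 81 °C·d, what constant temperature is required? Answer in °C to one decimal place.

13.9 °C

Required daily accumulation = 81 / 29.7 = 2.727 DD/day.
T = T_base + 2.727 = 11.2 + 2.727 = 13.927 ≈ 13.9 °C.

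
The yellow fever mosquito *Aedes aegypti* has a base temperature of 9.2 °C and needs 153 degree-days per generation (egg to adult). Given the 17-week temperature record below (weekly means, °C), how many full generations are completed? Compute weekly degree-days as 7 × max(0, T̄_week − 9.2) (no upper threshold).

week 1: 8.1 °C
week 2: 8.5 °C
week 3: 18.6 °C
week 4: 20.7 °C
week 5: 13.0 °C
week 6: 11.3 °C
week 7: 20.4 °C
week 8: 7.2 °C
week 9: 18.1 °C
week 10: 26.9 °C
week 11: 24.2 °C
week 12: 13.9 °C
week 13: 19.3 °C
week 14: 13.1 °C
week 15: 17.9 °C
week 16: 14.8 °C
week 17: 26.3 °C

Weekly DD (7 × max(0, T̄ − 9.2)): 0.0, 0.0, 65.8, 80.5, 26.6, 14.7, 78.4, 0.0, 62.3, 123.9, 105.0, 32.9, 70.7, 27.3, 60.9, 39.2, 119.7.
Season total = 907.9 DD.
Complete generations = ⌊907.9 / 153⌋ = 5.

5 generations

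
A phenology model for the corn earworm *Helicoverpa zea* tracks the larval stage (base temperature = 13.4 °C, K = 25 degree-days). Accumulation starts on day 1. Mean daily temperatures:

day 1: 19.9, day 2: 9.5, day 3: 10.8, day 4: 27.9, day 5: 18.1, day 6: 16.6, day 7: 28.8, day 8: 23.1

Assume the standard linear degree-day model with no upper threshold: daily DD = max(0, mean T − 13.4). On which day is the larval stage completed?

day 5

Daily DD above 13.4 °C: 6.5, 0.0, 0.0, 14.5, 4.7, 3.2, 15.4, 9.7.
Cumulative: 6.5, 6.5, 6.5, 21.0, 25.7, 28.9, 44.3, 54.0.
The total first reaches 25 DD on day 5.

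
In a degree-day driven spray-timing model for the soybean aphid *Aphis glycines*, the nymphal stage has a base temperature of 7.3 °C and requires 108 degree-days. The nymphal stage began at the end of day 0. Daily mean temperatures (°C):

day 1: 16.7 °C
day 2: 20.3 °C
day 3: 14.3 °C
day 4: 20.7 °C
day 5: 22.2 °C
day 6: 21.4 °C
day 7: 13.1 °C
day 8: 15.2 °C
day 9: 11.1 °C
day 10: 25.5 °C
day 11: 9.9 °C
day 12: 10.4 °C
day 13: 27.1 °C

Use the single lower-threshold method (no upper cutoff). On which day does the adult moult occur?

Daily DD above 7.3 °C: 9.4, 13.0, 7.0, 13.4, 14.9, 14.1, 5.8, 7.9, 3.8, 18.2, 2.6, 3.1, 19.8.
Cumulative: 9.4, 22.4, 29.4, 42.8, 57.7, 71.8, 77.6, 85.5, 89.3, 107.5, 110.1, 113.2, 133.0.
The total first reaches 108 DD on day 11.

day 11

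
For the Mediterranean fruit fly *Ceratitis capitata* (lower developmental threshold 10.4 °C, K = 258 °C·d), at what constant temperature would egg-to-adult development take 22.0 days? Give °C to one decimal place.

22.1 °C

Required daily accumulation = 258 / 22.0 = 11.727 DD/day.
T = T_base + 11.727 = 10.4 + 11.727 = 22.127 ≈ 22.1 °C.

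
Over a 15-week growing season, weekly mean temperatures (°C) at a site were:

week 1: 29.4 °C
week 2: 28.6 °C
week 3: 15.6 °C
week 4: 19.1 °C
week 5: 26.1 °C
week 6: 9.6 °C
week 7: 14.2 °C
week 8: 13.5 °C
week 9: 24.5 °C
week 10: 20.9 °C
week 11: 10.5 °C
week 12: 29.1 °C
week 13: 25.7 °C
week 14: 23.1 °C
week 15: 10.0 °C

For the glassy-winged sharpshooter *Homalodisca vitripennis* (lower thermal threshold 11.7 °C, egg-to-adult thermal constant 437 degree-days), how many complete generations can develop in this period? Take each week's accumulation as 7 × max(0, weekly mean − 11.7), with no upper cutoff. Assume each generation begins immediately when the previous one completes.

2 generations

Weekly DD (7 × max(0, T̄ − 11.7)): 123.9, 118.3, 27.3, 51.8, 100.8, 0.0, 17.5, 12.6, 89.6, 64.4, 0.0, 121.8, 98.0, 79.8, 0.0.
Season total = 905.8 DD.
Complete generations = ⌊905.8 / 437⌋ = 2.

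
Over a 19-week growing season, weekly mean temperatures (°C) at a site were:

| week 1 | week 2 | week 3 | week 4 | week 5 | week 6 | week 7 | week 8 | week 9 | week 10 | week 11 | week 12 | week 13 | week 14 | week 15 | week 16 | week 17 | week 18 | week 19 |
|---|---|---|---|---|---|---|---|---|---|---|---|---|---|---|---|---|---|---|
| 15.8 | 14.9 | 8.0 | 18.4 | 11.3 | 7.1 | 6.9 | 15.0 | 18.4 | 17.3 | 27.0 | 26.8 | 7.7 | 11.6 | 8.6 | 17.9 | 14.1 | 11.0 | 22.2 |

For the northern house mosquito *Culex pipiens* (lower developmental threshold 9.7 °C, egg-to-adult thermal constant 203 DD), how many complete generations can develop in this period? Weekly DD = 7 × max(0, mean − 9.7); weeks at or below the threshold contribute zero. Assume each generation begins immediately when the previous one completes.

3 generations

Weekly DD (7 × max(0, T̄ − 9.7)): 42.7, 36.4, 0.0, 60.9, 11.2, 0.0, 0.0, 37.1, 60.9, 53.2, 121.1, 119.7, 0.0, 13.3, 0.0, 57.4, 30.8, 9.1, 87.5.
Season total = 741.3 DD.
Complete generations = ⌊741.3 / 203⌋ = 3.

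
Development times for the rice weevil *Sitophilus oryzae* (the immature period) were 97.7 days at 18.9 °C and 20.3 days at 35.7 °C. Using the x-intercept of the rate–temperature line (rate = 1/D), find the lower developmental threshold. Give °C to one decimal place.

Linear rate model ⇒ the product D·(T − T_b) is constant across temperatures.
97.7·(18.9 − T_b) = 20.3·(35.7 − T_b)
T_b = (97.7·18.9 − 20.3·35.7) / (97.7 − 20.3) = 1121.82 / 77.4 = 14.494 °C ≈ 14.5 °C.

14.5 °C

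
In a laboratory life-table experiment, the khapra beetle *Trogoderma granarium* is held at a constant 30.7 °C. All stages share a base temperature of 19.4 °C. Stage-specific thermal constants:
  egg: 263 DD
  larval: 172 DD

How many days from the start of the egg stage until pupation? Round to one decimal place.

38.5 days

Daily accumulation at 30.7 °C = 30.7 − 19.4 = 11.3 DD/day.
Total K = 263 + 172 = 435 DD.
Total duration = 435 / 11.3 = 38.496 ≈ 38.5 days.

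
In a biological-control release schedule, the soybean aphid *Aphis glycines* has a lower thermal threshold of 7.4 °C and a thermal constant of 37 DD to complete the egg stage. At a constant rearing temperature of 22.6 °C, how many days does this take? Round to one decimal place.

2.4 days

Daily accumulation = 22.6 − 7.4 = 15.2 DD/day.
Duration = 37 / 15.2 = 2.434 ≈ 2.4 days.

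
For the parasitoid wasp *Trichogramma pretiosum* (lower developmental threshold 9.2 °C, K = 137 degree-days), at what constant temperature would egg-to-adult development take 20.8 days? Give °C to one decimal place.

15.8 °C

Required daily accumulation = 137 / 20.8 = 6.587 DD/day.
T = T_base + 6.587 = 9.2 + 6.587 = 15.787 ≈ 15.8 °C.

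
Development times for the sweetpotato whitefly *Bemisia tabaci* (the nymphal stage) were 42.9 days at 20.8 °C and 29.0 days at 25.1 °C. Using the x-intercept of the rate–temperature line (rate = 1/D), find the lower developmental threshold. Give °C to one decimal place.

11.8 °C

Equal thermal constants: D₁(T₁ − T_b) = D₂(T₂ − T_b).
42.9·(20.8 − T_b) = 29.0·(25.1 − T_b)
T_b = (42.9·20.8 − 29.0·25.1) / (42.9 − 29.0) = 164.42 / 13.9 = 11.829 °C ≈ 11.8 °C.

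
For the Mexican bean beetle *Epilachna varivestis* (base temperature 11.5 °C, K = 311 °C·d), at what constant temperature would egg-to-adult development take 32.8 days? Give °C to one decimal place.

Required daily accumulation = 311 / 32.8 = 9.482 DD/day.
T = T_base + 9.482 = 11.5 + 9.482 = 20.982 ≈ 21.0 °C.

21.0 °C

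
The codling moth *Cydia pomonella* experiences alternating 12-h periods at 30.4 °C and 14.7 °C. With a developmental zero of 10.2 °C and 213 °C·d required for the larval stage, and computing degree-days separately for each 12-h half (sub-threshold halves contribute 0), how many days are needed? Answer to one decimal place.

Day half: max(0, 30.4 − 10.2) × 0.5 = 20.2 × 0.5 = 10.10 DD.
Night half: max(0, 14.7 − 10.2) × 0.5 = 4.5 × 0.5 = 2.25 DD.
Per 24 h: 12.35 DD/day.
Duration = 213 / 12.35 = 17.247 ≈ 17.2 days.

17.2 days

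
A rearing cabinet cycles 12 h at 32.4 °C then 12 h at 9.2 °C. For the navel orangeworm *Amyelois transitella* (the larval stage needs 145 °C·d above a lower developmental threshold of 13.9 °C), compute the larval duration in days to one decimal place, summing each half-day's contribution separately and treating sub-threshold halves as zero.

Day half: max(0, 32.4 − 13.9) × 0.5 = 18.5 × 0.5 = 9.25 DD.
Night half: max(0, 9.2 − 13.9) × 0.5 = 0.0 × 0.5 = 0.00 DD.
Per 24 h: 9.25 DD/day.
Duration = 145 / 9.25 = 15.676 ≈ 15.7 days.

15.7 days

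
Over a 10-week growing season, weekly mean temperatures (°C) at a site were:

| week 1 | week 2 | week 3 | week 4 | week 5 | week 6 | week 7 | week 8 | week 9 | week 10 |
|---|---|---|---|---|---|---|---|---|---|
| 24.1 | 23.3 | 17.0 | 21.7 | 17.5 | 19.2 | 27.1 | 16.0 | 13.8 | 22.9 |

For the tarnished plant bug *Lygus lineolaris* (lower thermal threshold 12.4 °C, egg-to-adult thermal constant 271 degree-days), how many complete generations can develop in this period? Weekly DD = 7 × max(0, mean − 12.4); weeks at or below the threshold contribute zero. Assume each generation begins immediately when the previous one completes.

Weekly DD (7 × max(0, T̄ − 12.4)): 81.9, 76.3, 32.2, 65.1, 35.7, 47.6, 102.9, 25.2, 9.8, 73.5.
Season total = 550.2 DD.
Complete generations = ⌊550.2 / 271⌋ = 2.

2 generations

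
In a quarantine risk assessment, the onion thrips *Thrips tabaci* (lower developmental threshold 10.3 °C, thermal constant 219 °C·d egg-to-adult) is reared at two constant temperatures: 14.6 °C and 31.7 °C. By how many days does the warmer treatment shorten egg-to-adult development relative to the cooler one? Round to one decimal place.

At 14.6 °C: 219 / (14.6 − 10.3) = 219 / 4.3 = 50.930 d.
At 31.7 °C: 219 / (31.7 − 10.3) = 219 / 21.4 = 10.234 d.
Difference = |50.930 − 10.234| = 40.697 ≈ 40.7 days.

40.7 days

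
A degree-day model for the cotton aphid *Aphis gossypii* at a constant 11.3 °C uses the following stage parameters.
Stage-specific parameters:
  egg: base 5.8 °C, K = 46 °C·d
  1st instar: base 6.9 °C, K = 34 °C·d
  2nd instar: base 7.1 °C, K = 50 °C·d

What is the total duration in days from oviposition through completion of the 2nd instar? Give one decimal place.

egg: 46 / (11.3 − 5.8) = 46 / 5.5 = 8.364 d.
1st instar: 34 / (11.3 − 6.9) = 34 / 4.4 = 7.727 d.
2nd instar: 50 / (11.3 − 7.1) = 50 / 4.2 = 11.905 d.
Sum = 27.996 ≈ 28.0 days.

28.0 days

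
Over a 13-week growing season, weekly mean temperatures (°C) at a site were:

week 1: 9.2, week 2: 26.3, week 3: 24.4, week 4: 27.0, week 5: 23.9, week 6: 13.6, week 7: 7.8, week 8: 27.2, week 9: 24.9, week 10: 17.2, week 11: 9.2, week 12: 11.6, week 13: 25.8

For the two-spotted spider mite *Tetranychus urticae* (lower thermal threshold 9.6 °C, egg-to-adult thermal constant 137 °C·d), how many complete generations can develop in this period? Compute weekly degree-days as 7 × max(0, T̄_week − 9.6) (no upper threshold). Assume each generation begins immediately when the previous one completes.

6 generations

Weekly DD (7 × max(0, T̄ − 9.6)): 0.0, 116.9, 103.6, 121.8, 100.1, 28.0, 0.0, 123.2, 107.1, 53.2, 0.0, 14.0, 113.4.
Season total = 881.3 DD.
Complete generations = ⌊881.3 / 137⌋ = 6.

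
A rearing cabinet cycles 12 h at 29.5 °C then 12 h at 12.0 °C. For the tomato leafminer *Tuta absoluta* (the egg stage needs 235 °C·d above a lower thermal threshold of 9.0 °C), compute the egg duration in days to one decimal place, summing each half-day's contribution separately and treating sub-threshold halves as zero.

20.0 days

Day half: max(0, 29.5 − 9.0) × 0.5 = 20.5 × 0.5 = 10.25 DD.
Night half: max(0, 12.0 − 9.0) × 0.5 = 3.0 × 0.5 = 1.50 DD.
Per 24 h: 11.75 DD/day.
Duration = 235 / 11.75 = 20.000 ≈ 20.0 days.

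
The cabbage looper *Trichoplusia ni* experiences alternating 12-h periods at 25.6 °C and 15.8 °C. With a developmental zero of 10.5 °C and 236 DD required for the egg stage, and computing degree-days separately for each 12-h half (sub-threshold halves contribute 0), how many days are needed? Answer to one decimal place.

Day half: max(0, 25.6 − 10.5) × 0.5 = 15.1 × 0.5 = 7.55 DD.
Night half: max(0, 15.8 − 10.5) × 0.5 = 5.3 × 0.5 = 2.65 DD.
Per 24 h: 10.20 DD/day.
Duration = 236 / 10.20 = 23.137 ≈ 23.1 days.

23.1 days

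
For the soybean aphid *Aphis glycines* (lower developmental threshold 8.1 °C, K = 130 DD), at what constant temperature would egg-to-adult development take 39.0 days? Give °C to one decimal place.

11.4 °C

Required daily accumulation = 130 / 39.0 = 3.333 DD/day.
T = T_base + 3.333 = 8.1 + 3.333 = 11.433 ≈ 11.4 °C.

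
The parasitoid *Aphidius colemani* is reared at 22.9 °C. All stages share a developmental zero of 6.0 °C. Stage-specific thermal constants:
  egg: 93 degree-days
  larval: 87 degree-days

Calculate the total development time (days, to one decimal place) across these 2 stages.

Daily accumulation at 22.9 °C = 22.9 − 6.0 = 16.9 DD/day.
Total K = 93 + 87 = 180 DD.
Total duration = 180 / 16.9 = 10.651 ≈ 10.7 days.

10.7 days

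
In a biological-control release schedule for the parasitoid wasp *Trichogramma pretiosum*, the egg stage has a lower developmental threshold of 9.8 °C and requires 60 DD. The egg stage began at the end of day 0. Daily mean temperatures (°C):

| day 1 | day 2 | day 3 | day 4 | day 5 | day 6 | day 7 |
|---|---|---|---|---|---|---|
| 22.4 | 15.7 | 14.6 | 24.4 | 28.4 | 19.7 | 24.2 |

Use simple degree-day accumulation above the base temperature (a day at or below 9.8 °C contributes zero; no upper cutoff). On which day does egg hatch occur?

day 6

Daily DD above 9.8 °C: 12.6, 5.9, 4.8, 14.6, 18.6, 9.9, 14.4.
Cumulative: 12.6, 18.5, 23.3, 37.9, 56.5, 66.4, 80.8.
The total first reaches 60 DD on day 6.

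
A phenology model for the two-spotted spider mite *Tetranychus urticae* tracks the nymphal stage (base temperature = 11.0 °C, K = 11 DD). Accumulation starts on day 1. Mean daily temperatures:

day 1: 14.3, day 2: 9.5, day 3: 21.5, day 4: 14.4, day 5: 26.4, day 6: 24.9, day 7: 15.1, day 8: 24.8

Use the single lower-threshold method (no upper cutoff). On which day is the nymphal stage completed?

day 3

Daily DD above 11.0 °C: 3.3, 0.0, 10.5, 3.4, 15.4, 13.9, 4.1, 13.8.
Cumulative: 3.3, 3.3, 13.8, 17.2, 32.6, 46.5, 50.6, 64.4.
The total first reaches 11 DD on day 3.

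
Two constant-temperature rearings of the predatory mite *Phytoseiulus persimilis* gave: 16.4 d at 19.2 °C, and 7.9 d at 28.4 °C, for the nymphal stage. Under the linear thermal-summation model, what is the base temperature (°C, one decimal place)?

10.6 °C

Equal thermal constants: D₁(T₁ − T_b) = D₂(T₂ − T_b).
16.4·(19.2 − T_b) = 7.9·(28.4 − T_b)
T_b = (16.4·19.2 − 7.9·28.4) / (16.4 − 7.9) = 90.52 / 8.5 = 10.649 °C ≈ 10.6 °C.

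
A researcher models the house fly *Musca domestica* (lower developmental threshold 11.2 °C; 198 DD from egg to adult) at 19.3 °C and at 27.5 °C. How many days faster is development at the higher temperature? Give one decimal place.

12.3 days

At 19.3 °C: 198 / (19.3 − 11.2) = 198 / 8.1 = 24.444 d.
At 27.5 °C: 198 / (27.5 − 11.2) = 198 / 16.3 = 12.147 d.
Difference = |24.444 − 12.147| = 12.297 ≈ 12.3 days.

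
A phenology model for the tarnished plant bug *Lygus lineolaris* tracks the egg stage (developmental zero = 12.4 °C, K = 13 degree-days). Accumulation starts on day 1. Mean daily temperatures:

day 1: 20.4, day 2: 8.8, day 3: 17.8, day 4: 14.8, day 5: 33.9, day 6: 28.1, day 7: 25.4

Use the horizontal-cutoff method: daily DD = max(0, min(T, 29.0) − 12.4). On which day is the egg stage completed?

day 3

Daily DD above 12.4 °C (capped at 16.6): 8.0, 0.0, 5.4, 2.4, 16.6, 15.7, 13.0.
Cumulative: 8.0, 8.0, 13.4, 15.8, 32.4, 48.1, 61.1.
The total first reaches 13 DD on day 3.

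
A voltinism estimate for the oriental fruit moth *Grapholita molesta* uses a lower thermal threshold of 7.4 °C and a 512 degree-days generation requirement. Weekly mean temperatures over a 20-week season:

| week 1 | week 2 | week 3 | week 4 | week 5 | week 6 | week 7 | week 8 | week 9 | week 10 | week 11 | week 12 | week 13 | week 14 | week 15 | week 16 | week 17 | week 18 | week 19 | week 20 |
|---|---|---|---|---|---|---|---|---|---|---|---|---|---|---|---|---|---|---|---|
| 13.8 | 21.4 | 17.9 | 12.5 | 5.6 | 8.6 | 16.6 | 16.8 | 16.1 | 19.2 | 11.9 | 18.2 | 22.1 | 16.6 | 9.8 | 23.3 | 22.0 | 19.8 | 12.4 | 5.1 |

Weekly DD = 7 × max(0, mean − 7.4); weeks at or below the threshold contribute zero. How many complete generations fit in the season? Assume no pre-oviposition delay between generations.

2 generations

Weekly DD (7 × max(0, T̄ − 7.4)): 44.8, 98.0, 73.5, 35.7, 0.0, 8.4, 64.4, 65.8, 60.9, 82.6, 31.5, 75.6, 102.9, 64.4, 16.8, 111.3, 102.2, 86.8, 35.0, 0.0.
Season total = 1160.6 DD.
Complete generations = ⌊1160.6 / 512⌋ = 2.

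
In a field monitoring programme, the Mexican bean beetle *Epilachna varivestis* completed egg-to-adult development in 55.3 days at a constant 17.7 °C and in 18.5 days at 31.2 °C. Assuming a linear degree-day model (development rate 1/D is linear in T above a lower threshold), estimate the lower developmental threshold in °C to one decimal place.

Under the model K = D·(T − T_b), so D₁·(T₁ − T_b) = D₂·(T₂ − T_b).
55.3·(17.7 − T_b) = 18.5·(31.2 − T_b)
T_b = (55.3·17.7 − 18.5·31.2) / (55.3 − 18.5) = 401.61 / 36.8 = 10.913 °C ≈ 10.9 °C.

10.9 °C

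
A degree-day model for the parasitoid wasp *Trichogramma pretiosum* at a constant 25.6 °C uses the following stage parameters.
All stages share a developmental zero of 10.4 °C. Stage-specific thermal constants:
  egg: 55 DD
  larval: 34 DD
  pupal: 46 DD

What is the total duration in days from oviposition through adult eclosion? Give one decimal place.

8.9 days

Daily accumulation at 25.6 °C = 25.6 − 10.4 = 15.2 DD/day.
Total K = 55 + 34 + 46 = 135 DD.
Total duration = 135 / 15.2 = 8.882 ≈ 8.9 days.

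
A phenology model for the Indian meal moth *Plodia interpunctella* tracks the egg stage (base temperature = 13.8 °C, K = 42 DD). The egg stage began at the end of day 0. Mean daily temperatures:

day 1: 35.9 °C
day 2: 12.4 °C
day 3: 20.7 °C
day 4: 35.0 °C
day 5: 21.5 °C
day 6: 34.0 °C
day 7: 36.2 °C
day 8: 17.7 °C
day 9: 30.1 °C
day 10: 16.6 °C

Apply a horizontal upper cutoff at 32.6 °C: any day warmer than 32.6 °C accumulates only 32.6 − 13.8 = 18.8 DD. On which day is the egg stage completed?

Daily DD above 13.8 °C (capped at 18.8): 18.8, 0.0, 6.9, 18.8, 7.7, 18.8, 18.8, 3.9, 16.3, 2.8.
Cumulative: 18.8, 18.8, 25.7, 44.5, 52.2, 71.0, 89.8, 93.7, 110.0, 112.8.
The total first reaches 42 DD on day 4.

day 4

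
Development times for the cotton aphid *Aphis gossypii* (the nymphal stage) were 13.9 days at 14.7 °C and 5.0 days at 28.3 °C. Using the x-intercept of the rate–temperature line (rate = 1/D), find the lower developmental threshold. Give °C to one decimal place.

Linear rate model ⇒ the product D·(T − T_b) is constant across temperatures.
13.9·(14.7 − T_b) = 5.0·(28.3 − T_b)
T_b = (13.9·14.7 − 5.0·28.3) / (13.9 − 5.0) = 62.83 / 8.9 = 7.060 °C ≈ 7.1 °C.

7.1 °C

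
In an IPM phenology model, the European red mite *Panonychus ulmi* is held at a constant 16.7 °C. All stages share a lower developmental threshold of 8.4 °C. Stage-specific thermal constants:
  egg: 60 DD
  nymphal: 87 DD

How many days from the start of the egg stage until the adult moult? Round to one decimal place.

Daily accumulation at 16.7 °C = 16.7 − 8.4 = 8.3 DD/day.
Total K = 60 + 87 = 147 DD.
Total duration = 147 / 8.3 = 17.711 ≈ 17.7 days.

17.7 days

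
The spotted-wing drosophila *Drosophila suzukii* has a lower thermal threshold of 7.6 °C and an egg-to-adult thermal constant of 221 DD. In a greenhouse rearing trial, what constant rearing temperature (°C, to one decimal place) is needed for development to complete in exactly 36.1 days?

13.7 °C

Required daily accumulation = 221 / 36.1 = 6.122 DD/day.
T = T_base + 6.122 = 7.6 + 6.122 = 13.722 ≈ 13.7 °C.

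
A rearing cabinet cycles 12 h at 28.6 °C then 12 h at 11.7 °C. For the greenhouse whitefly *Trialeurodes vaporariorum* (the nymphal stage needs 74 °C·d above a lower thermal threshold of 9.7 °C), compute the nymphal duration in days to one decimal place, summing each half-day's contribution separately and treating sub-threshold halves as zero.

Day half: max(0, 28.6 − 9.7) × 0.5 = 18.9 × 0.5 = 9.45 DD.
Night half: max(0, 11.7 − 9.7) × 0.5 = 2.0 × 0.5 = 1.00 DD.
Per 24 h: 10.45 DD/day.
Duration = 74 / 10.45 = 7.081 ≈ 7.1 days.

7.1 days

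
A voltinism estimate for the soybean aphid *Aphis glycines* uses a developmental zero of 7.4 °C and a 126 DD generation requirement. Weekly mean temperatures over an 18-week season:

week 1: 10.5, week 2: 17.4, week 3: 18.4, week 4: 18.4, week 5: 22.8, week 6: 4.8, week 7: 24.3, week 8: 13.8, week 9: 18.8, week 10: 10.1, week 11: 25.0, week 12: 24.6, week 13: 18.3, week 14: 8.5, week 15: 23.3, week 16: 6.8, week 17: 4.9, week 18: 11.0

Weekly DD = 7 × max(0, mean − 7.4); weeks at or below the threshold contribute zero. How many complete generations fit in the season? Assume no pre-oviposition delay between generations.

Weekly DD (7 × max(0, T̄ − 7.4)): 21.7, 70.0, 77.0, 77.0, 107.8, 0.0, 118.3, 44.8, 79.8, 18.9, 123.2, 120.4, 76.3, 7.7, 111.3, 0.0, 0.0, 25.2.
Season total = 1079.4 DD.
Complete generations = ⌊1079.4 / 126⌋ = 8.

8 generations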